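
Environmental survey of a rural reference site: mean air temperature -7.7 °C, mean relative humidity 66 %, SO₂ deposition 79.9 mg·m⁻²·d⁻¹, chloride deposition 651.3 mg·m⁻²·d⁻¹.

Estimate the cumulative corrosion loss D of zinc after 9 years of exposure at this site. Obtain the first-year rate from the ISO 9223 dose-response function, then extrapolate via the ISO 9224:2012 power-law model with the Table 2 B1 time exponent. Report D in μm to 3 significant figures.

D(9) = 9.32 μm

zinc: T≤10 °C ⇒ hinge +0.038·(-7.7−10) = -0.6726
  SO₂ term: 0.0129·79.9^0.44·exp(0.046·66-0.6726) = 0.9422
  Cl⁻ term: 0.0175·651.3^0.57·exp(0.008·66+0.085·-7.7) = 0.6194
  sum: 0.9422 + 0.6194 → r_corr = 1.562 μm/a
Long-term exponent b (ISO 9224 Table 2, B1) = 0.813
  D(9) = 1.562 × 9^0.813 = 1.562 × 5.968 = 9.319 μm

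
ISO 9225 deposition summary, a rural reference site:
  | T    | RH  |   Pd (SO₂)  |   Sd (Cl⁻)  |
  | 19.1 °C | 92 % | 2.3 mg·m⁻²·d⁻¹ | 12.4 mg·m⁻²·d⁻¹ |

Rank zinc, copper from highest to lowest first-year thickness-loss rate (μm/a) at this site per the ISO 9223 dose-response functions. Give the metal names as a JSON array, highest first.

zinc: T>10 °C ⇒ hinge -0.071·(19.1−10) = -0.6461
  Pd branch = 0.0129·Pd^0.44·e^(0.046·RH+f) = 0.6716 μm/a
  Cl⁻ term: 0.0175·12.4^0.57·exp(0.008·92+0.085·19.1) = 0.778
  sum: 0.6716 + 0.778 → r_corr = 1.45 μm/a
copper: f(T) = -0.080·(T−10) [T>10 °C] = -0.7280
  Pd branch = 0.0053·Pd^0.26·e^(0.059·RH+f) = 0.7236 μm/a
  Sd branch = 0.01025·Sd^0.27·e^(0.036·RH+0.049·T) = 1.415 μm/a
  sum: 0.7236 + 1.415 → r_corr = 2.139 μm/a
Ordering by μm/a: copper (2.14) > zinc (1.45)

["copper", "zinc"]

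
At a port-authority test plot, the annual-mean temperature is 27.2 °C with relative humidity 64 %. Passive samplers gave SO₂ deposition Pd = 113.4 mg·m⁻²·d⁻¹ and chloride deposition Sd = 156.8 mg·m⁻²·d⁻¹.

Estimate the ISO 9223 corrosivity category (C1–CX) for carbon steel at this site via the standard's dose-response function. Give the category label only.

carbon steel: temperature factor f = -0.054·(17.2) = -0.9288
  Pd branch = 1.77·Pd^0.52·e^(0.02·RH+f) = 29.44 μm/a
  Cl⁻ term: 0.102·156.8^0.62·exp(0.033·64+0.04·27.2) = 57.47
  r_corr = 29.44 + 57.47 = 86.91 μm/a
86.9 μm/a falls in (80, 200] for carbon steel → category C5

C5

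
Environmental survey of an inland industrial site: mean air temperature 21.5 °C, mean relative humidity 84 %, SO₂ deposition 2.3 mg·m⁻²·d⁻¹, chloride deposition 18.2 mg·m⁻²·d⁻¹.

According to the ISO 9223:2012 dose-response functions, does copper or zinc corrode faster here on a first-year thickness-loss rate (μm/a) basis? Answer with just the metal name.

copper

copper: temperature factor f = -0.080·(11.5) = -0.9200
  Pd branch = 0.0053·Pd^0.26·e^(0.059·RH+f) = 0.3725 μm/a
  Sd branch = 0.01025·Sd^0.27·e^(0.036·RH+0.049·T) = 1.324 μm/a
  sum: 0.3725 + 1.324 → r_corr = 1.696 μm/a
zinc: f(T) = -0.071·(T−10) [T>10 °C] = -0.8165
  SO₂ term: 0.0129·2.3^0.44·exp(0.046·84-0.8165) = 0.392
  Cl⁻ term: 0.0175·18.2^0.57·exp(0.008·84+0.085·21.5) = 1.114
  r_corr = 0.392 + 1.114 = 1.506 μm/a
Ordering by μm/a: copper (1.7) > zinc (1.51)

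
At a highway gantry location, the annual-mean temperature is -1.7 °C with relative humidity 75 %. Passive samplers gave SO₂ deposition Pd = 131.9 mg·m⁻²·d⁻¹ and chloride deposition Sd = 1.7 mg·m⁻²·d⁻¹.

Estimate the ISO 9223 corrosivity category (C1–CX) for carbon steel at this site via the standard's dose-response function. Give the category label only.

carbon steel: f(T) = +0.150·(T−10) [T≤10 °C] = -1.7550
  Pd branch = 1.77·Pd^0.52·e^(0.02·RH+f) = 17.37 μm/a
  Sd branch = 0.102·Sd^0.62·e^(0.033·RH+0.04·T) = 1.573 μm/a
  r_corr = 17.37 + 1.573 = 18.94 μm/a
ISO 9223 Table 2 (carbon steel): 1.3 < 18.9 ≤ 25 μm/a ⇒ C2

C2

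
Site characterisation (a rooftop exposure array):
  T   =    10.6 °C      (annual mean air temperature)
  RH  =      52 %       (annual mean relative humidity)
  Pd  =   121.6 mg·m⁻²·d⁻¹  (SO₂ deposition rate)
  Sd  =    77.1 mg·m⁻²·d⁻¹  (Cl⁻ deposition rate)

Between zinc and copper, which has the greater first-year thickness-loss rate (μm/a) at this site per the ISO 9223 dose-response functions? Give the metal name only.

zinc: T>10 °C ⇒ hinge -0.071·(10.6−10) = -0.0426
  SO₂ term: 0.0129·121.6^0.44·exp(0.046·52-0.0426) = 1.118
  Cl⁻ term: 0.0175·77.1^0.57·exp(0.008·52+0.085·10.6) = 0.7774
  sum: 1.118 + 0.7774 → r_corr = 1.895 μm/a
copper: f(T) = -0.080·(T−10) [T>10 °C] = -0.0480
  Pd branch = 0.0053·Pd^0.26·e^(0.059·RH+f) = 0.3784 μm/a
  Cl⁻ term: 0.01025·77.1^0.27·exp(0.036·52+0.049·10.6) = 0.3621
  sum: 0.3784 + 0.3621 → r_corr = 0.7405 μm/a
Ordering by μm/a: zinc (1.89) > copper (0.74)

zinc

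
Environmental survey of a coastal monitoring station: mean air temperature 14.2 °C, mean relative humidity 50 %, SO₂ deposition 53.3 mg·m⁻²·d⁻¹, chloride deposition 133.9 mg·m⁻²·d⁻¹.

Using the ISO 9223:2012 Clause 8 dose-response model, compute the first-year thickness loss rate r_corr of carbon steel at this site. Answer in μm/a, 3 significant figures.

r_corr = 49.8 μm/a

carbon steel: f(T) = -0.054·(T−10) [T>10 °C] = -0.2268
  sulphur-dioxide contribution → 30.32 μm/a
  chloride contribution → 19.52 μm/a
  total first-year rate 49.84 μm/a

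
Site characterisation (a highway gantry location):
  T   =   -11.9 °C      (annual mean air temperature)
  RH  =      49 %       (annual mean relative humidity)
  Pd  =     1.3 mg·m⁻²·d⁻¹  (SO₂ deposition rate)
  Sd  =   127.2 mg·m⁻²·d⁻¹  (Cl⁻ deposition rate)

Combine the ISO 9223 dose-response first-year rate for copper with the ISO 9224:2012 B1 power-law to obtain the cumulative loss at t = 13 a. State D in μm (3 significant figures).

D(13) = 0.719 μm

copper: f(T) = +0.126·(T−10) [T≤10 °C] = -2.7594
  SO₂ term: 0.0053·1.3^0.26·exp(0.059·49-2.7594) = 0.006472
  Cl⁻ term: 0.01025·127.2^0.27·exp(0.036·49+0.049·-11.9) = 0.1235
  sum: 0.006472 + 0.1235 → r_corr = 0.13 μm/a
Long-term exponent b (ISO 9224 Table 2, B1) = 0.667
  D(13) = 0.13 × 13^0.667 = 0.13 × 5.534 = 0.7194 μm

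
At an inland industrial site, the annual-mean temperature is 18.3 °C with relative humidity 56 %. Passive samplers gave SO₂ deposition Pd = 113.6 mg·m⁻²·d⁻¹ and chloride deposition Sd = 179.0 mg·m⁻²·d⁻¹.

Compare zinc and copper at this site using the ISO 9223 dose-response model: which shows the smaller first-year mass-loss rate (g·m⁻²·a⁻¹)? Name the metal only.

zinc: T>10 °C ⇒ hinge -0.071·(18.3−10) = -0.5893
  sulphur-dioxide contribution → 0.7547 μm/a
  chloride contribution → 2.496 μm/a
  total first-year rate 3.251 μm/a
  mass loss = 3.251 μm/a × 7.14 g/cm³ = 23.21 g·m⁻²·a⁻¹
copper: f(T) = -0.080·(T−10) [T>10 °C] = -0.6640
  sulphur-dioxide contribution → 0.2542 μm/a
  chloride contribution → 0.7655 μm/a
  total first-year rate 1.02 μm/a
  mass loss = 1.02 μm/a × 8.96 g/cm³ = 9.137 g·m⁻²·a⁻¹
Ordering by g·m⁻²·a⁻¹: zinc (23.2) > copper (9.14)

copper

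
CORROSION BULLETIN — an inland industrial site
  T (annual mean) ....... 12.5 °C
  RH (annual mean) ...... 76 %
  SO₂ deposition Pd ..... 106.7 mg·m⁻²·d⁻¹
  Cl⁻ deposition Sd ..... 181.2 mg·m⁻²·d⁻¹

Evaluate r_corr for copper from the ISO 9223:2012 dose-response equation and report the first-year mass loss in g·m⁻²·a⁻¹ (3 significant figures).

r_corr = 22.2 g·m⁻²·a⁻¹

copper: temperature factor f = -0.080·(2.5) = -0.2000
  sulphur-dioxide contribution → 1.295 μm/a
  chloride contribution → 1.188 μm/a
  total first-year rate 2.482 μm/a
Convert to mass loss: 2.482 μm/a × 8.96 g/cm³ = 22.24 g·m⁻²·a⁻¹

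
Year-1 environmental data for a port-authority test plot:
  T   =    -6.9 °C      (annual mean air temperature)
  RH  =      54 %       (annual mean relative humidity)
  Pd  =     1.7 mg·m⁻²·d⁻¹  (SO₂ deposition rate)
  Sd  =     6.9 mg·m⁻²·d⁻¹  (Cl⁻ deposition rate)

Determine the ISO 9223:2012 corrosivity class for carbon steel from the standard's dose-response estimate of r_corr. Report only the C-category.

C2

carbon steel: f(T) = +0.150·(T−10) [T≤10 °C] = -2.5350
  sulphur-dioxide contribution → 0.5444 μm/a
  chloride contribution → 1.523 μm/a
  total first-year rate 2.068 μm/a
2.07 μm/a falls in (1.3, 25] for carbon steel → category C2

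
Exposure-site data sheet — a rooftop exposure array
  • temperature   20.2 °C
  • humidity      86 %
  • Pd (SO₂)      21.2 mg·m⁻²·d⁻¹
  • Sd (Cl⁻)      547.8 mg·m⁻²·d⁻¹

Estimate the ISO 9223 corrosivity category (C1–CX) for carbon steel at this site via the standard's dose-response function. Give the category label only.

carbon steel: temperature factor f = -0.054·(10.2) = -0.5508
  sulphur-dioxide contribution → 27.89 μm/a
  chloride contribution → 195 μm/a
  ⇒ r_corr(carbon steel) = 222.9 μm/a
ISO 9223 Table 2 (carbon steel): 200 < 223 ≤ 700 μm/a ⇒ CX

CX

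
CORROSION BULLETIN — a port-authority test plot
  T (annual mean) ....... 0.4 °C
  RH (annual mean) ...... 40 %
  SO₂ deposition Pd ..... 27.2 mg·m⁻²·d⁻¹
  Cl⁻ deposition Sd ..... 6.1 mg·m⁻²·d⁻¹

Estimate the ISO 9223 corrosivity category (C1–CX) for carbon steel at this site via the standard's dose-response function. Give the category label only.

C2

carbon steel: temperature factor f = +0.150·(-9.6) = -1.4400
  Pd branch = 1.77·Pd^0.52·e^(0.02·RH+f) = 5.2 μm/a
  Sd branch = 0.102·Sd^0.62·e^(0.033·RH+0.04·T) = 1.19 μm/a
  r_corr = 5.2 + 1.19 = 6.39 μm/a
6.39 μm/a falls in (1.3, 25] for carbon steel → category C2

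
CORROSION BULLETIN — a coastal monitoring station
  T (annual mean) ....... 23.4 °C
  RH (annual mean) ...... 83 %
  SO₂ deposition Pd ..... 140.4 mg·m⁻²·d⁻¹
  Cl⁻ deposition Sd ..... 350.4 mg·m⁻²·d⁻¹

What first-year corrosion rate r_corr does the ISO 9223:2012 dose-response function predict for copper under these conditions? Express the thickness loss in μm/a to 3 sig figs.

r_corr = 3.99 μm/a

copper: temperature factor f = -0.080·(13.4) = -1.0720
  Pd branch = 0.0053·Pd^0.26·e^(0.059·RH+f) = 0.8786 μm/a
  Cl⁻ term: 0.01025·350.4^0.27·exp(0.036·83+0.049·23.4) = 3.115
  r_corr = 0.8786 + 3.115 = 3.993 μm/a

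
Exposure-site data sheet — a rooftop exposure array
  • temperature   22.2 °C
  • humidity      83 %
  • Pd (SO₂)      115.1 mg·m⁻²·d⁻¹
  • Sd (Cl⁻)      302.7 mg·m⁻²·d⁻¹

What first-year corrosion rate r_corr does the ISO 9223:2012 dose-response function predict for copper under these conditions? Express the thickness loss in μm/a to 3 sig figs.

copper: temperature factor f = -0.080·(12.2) = -0.9760
  Pd branch = 0.0053·Pd^0.26·e^(0.059·RH+f) = 0.9184 μm/a
  Sd branch = 0.01025·Sd^0.27·e^(0.036·RH+0.049·T) = 2.823 μm/a
  r_corr = 0.9184 + 2.823 = 3.741 μm/a

r_corr = 3.74 μm/a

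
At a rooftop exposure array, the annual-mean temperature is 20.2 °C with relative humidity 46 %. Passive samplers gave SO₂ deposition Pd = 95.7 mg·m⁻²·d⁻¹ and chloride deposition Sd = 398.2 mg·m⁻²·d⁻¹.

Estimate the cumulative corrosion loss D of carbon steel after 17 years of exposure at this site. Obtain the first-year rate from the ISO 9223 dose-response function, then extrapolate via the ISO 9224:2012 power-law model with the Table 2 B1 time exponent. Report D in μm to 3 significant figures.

carbon steel: T>10 °C ⇒ hinge -0.054·(20.2−10) = -0.5508
  Pd branch = 1.77·Pd^0.52·e^(0.02·RH+f) = 27.44 μm/a
  Sd branch = 0.102·Sd^0.62·e^(0.033·RH+0.04·T) = 42.74 μm/a
  r_corr = 27.44 + 42.74 = 70.18 μm/a
Long-term exponent b (ISO 9224 Table 2, B1) = 0.523
  D(17) = 70.18 × 17^0.523 = 70.18 × 4.401 = 308.8 μm

D(17) = 309 μm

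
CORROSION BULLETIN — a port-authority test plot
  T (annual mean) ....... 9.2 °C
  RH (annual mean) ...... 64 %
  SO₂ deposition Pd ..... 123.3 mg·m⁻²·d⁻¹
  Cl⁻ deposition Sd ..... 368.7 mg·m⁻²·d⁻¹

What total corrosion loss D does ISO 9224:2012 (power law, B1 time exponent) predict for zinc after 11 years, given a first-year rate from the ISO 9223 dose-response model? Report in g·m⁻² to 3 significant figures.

D(11) = 192 g·m⁻²

zinc: f(T) = +0.038·(T−10) [T≤10 °C] = -0.0304
  sulphur-dioxide contribution → 1.977 μm/a
  chloride contribution → 1.854 μm/a
  total first-year rate 3.83 μm/a
Long-term exponent b (ISO 9224 Table 2, B1) = 0.813
  D(11) = 3.83 × 11^0.813 = 3.83 × 7.025 = 26.91 μm
  Mass loss = 26.91 μm × 7.14 g/cm³ = 192.1 g·m⁻²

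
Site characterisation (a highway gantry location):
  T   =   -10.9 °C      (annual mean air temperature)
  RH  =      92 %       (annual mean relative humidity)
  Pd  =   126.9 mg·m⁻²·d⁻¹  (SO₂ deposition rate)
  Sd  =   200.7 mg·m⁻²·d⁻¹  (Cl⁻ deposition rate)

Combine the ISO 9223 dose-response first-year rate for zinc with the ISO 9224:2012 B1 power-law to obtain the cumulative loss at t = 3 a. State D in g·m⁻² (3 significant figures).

D(3) = 64.2 g·m⁻²

zinc: f(T) = +0.038·(T−10) [T≤10 °C] = -0.7942
  SO₂ term: 0.0129·126.9^0.44·exp(0.046·92-0.7942) = 3.382
  Sd branch = 0.0175·Sd^0.57·e^(0.008·RH+0.085·T) = 0.297 μm/a
  sum: 3.382 + 0.297 → r_corr = 3.679 μm/a
ISO 9224: D(t) = r_corr · t^b with b = 0.813 (zinc, B1)
  D(3) = 3.679 × 3^0.813 = 3.679 × 2.443 = 8.986 μm
  Mass loss = 8.986 μm × 7.14 g/cm³ = 64.16 g·m⁻²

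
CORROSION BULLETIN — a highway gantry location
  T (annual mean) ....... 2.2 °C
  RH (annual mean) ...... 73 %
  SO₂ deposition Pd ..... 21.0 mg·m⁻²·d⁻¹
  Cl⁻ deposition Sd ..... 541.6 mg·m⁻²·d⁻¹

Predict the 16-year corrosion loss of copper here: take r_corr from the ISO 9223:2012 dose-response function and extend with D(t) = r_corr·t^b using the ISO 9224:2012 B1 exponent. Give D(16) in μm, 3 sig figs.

D(16) = 7.56 μm

copper: f(T) = +0.126·(T−10) [T≤10 °C] = -0.9828
  SO₂ term: 0.0053·21.0^0.26·exp(0.059·73-0.9828) = 0.3249
  Sd branch = 0.01025·Sd^0.27·e^(0.036·RH+0.049·T) = 0.8649 μm/a
  r_corr = 0.3249 + 0.8649 = 1.19 μm/a
ISO 9224: D(t) = r_corr · t^b with b = 0.667 (copper, B1)
  D(16) = 1.19 × 16^0.667 = 1.19 × 6.355 = 7.562 μm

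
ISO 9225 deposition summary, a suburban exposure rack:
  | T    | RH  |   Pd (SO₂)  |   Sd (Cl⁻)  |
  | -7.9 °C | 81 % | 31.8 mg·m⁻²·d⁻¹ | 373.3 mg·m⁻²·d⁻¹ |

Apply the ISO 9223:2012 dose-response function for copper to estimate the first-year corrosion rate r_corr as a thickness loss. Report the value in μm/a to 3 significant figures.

r_corr = 0.799 μm/a

copper: f(T) = +0.126·(T−10) [T≤10 °C] = -2.2554
  sulphur-dioxide contribution → 0.1625 μm/a
  chloride contribution → 0.636 μm/a
  ⇒ r_corr(copper) = 0.7985 μm/a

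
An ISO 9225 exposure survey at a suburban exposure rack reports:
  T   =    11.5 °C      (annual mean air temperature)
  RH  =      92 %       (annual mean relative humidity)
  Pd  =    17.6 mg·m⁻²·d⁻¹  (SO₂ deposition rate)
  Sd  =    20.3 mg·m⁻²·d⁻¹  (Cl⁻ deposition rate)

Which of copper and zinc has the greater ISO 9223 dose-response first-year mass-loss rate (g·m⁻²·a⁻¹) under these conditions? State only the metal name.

copper

copper: T>10 °C ⇒ hinge -0.080·(11.5−10) = -0.1200
  sulphur-dioxide contribution → 2.256 μm/a
  chloride contribution → 1.114 μm/a
  total first-year rate 3.37 μm/a
  mass loss = 3.37 μm/a × 8.96 g/cm³ = 30.19 g·m⁻²·a⁻¹
zinc: f(T) = -0.071·(T−10) [T>10 °C] = -0.1065
  sulphur-dioxide contribution → 2.82 μm/a
  chloride contribution → 0.5401 μm/a
  ⇒ r_corr(zinc) = 3.36 μm/a
  mass loss = 3.36 μm/a × 7.14 g/cm³ = 23.99 g·m⁻²·a⁻¹
Ordering by g·m⁻²·a⁻¹: copper (30.2) > zinc (24)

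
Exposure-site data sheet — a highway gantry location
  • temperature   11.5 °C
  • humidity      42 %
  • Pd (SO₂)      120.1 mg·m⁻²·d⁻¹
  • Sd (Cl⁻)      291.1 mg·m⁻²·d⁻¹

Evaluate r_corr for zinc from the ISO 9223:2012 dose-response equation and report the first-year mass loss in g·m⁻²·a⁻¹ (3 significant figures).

zinc: temperature factor f = -0.071·(1.5) = -0.1065
  sulphur-dioxide contribution → 0.6583 μm/a
  chloride contribution → 1.652 μm/a
  total first-year rate 2.31 μm/a
Convert to mass loss: 2.31 μm/a × 7.14 g/cm³ = 16.49 g·m⁻²·a⁻¹

r_corr = 16.5 g·m⁻²·a⁻¹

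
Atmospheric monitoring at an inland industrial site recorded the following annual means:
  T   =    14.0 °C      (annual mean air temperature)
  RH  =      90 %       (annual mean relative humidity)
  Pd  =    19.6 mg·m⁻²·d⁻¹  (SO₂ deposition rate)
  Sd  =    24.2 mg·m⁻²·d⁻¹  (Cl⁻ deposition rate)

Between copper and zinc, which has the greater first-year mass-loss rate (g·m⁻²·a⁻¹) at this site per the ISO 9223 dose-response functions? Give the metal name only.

copper

copper: f(T) = -0.080·(T−10) [T>10 °C] = -0.3200
  sulphur-dioxide contribution → 1.688 μm/a
  chloride contribution → 1.229 μm/a
  total first-year rate 2.917 μm/a
  mass loss = 2.917 μm/a × 8.96 g/cm³ = 26.13 g·m⁻²·a⁻¹
zinc: T>10 °C ⇒ hinge -0.071·(14.0−10) = -0.2840
  sulphur-dioxide contribution → 2.259 μm/a
  chloride contribution → 0.7266 μm/a
  total first-year rate 2.985 μm/a
  mass loss = 2.985 μm/a × 7.14 g/cm³ = 21.31 g·m⁻²·a⁻¹
Ordering by g·m⁻²·a⁻¹: copper (26.1) > zinc (21.3)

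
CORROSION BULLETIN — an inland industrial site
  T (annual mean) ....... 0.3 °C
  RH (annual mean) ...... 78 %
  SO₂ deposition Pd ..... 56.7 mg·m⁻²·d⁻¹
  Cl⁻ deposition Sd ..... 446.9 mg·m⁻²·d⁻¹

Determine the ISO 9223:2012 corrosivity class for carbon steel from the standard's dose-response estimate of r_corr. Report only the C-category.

carbon steel: temperature factor f = +0.150·(-9.7) = -1.4550
  Pd branch = 1.77·Pd^0.52·e^(0.02·RH+f) = 16.05 μm/a
  Cl⁻ term: 0.102·446.9^0.62·exp(0.033·78+0.04·0.3) = 59.54
  sum: 16.05 + 59.54 → r_corr = 75.59 μm/a
Category bounds: 50…80 μm/a bracket r_corr ⇒ C4

C4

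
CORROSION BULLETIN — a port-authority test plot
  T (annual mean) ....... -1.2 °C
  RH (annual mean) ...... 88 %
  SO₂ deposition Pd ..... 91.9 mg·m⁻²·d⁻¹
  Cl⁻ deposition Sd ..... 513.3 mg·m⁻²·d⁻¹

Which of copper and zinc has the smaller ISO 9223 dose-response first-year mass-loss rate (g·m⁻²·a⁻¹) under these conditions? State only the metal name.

copper: T≤10 °C ⇒ hinge +0.126·(-1.2−10) = -1.4112
  sulphur-dioxide contribution → 0.7529 μm/a
  chloride contribution → 1.238 μm/a
  total first-year rate 1.991 μm/a
  mass loss = 1.991 μm/a × 8.96 g/cm³ = 17.84 g·m⁻²·a⁻¹
zinc: f(T) = +0.038·(T−10) [T≤10 °C] = -0.4256
  sulphur-dioxide contribution → 3.529 μm/a
  chloride contribution → 1.12 μm/a
  total first-year rate 4.649 μm/a
  mass loss = 4.649 μm/a × 7.14 g/cm³ = 33.2 g·m⁻²·a⁻¹
Ordering by g·m⁻²·a⁻¹: zinc (33.2) > copper (17.8)

copper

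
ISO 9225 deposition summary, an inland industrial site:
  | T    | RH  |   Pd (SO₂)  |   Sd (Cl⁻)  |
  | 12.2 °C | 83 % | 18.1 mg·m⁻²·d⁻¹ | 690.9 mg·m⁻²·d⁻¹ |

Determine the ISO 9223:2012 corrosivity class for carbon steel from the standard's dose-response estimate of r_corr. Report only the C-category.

C5

carbon steel: T>10 °C ⇒ hinge -0.054·(12.2−10) = -0.1188
  Pd branch = 1.77·Pd^0.52·e^(0.02·RH+f) = 37.26 μm/a
  Cl⁻ term: 0.102·690.9^0.62·exp(0.033·83+0.04·12.2) = 148.1
  sum: 37.26 + 148.1 → r_corr = 185.3 μm/a
185 μm/a falls in (80, 200] for carbon steel → category C5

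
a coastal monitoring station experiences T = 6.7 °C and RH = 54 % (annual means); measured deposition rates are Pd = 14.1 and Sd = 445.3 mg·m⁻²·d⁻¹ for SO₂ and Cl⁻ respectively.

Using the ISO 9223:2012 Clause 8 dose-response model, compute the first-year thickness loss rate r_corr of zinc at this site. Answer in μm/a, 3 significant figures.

zinc: f(T) = +0.038·(T−10) [T≤10 °C] = -0.1254
  SO₂ term: 0.0129·14.1^0.44·exp(0.046·54-0.1254) = 0.4371
  Sd branch = 0.0175·Sd^0.57·e^(0.008·RH+0.085·T) = 1.541 μm/a
  sum: 0.4371 + 1.541 → r_corr = 1.978 μm/a

r_corr = 1.98 μm/a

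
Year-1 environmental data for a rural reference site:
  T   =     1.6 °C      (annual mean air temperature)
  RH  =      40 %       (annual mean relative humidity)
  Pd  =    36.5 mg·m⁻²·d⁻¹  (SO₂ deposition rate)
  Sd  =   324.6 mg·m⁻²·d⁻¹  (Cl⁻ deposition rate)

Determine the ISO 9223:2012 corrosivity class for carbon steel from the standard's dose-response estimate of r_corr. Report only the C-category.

C2

carbon steel: T≤10 °C ⇒ hinge +0.150·(1.6−10) = -1.2600
  Pd branch = 1.77·Pd^0.52·e^(0.02·RH+f) = 7.254 μm/a
  Sd branch = 0.102·Sd^0.62·e^(0.033·RH+0.04·T) = 14.68 μm/a
  sum: 7.254 + 14.68 → r_corr = 21.93 μm/a
ISO 9223 Table 2 (carbon steel): 1.3 < 21.9 ≤ 25 μm/a ⇒ C2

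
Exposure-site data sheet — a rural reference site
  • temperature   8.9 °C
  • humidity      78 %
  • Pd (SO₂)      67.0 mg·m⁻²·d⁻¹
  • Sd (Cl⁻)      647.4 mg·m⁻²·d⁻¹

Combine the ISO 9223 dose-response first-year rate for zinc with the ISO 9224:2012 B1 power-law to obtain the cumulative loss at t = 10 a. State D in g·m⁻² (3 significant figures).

zinc: temperature factor f = +0.038·(-1.1) = -0.0418
  SO₂ term: 0.0129·67.0^0.44·exp(0.046·78-0.0418) = 2.845
  Sd branch = 0.0175·Sd^0.57·e^(0.008·RH+0.085·T) = 2.786 μm/a
  sum: 2.845 + 2.786 → r_corr = 5.631 μm/a
Long-term exponent b (ISO 9224 Table 2, B1) = 0.813
  D(10) = 5.631 × 10^0.813 = 5.631 × 6.501 = 36.61 μm
  Mass loss = 36.61 μm × 7.14 g/cm³ = 261.4 g·m⁻²

D(10) = 261 g·m⁻²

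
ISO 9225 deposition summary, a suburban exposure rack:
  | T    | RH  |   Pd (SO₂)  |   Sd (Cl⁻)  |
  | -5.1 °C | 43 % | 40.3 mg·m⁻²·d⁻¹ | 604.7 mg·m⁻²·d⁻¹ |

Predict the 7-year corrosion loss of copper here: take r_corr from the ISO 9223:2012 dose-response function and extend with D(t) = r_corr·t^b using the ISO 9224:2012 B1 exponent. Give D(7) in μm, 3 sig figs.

copper: T≤10 °C ⇒ hinge +0.126·(-5.1−10) = -1.9026
  Pd branch = 0.0053·Pd^0.26·e^(0.059·RH+f) = 0.02613 μm/a
  Cl⁻ term: 0.01025·604.7^0.27·exp(0.036·43+0.049·-5.1) = 0.2116
  sum: 0.02613 + 0.2116 → r_corr = 0.2377 μm/a
Power-law: D(7) = r_corr · 7^0.667
  D(7) = 0.2377 × 7^0.667 = 0.2377 × 3.662 = 0.8705 μm

D(7) = 0.870 μm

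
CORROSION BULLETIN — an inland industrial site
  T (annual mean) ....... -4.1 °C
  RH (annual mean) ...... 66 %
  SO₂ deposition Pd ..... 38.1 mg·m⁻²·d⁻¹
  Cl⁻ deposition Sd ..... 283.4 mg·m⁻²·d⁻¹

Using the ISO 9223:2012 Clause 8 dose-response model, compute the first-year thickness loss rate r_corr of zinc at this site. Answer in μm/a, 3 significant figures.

zinc: f(T) = +0.038·(T−10) [T≤10 °C] = -0.5358
  sulphur-dioxide contribution → 0.7799 μm/a
  chloride contribution → 0.5234 μm/a
  total first-year rate 1.303 μm/a

r_corr = 1.30 μm/a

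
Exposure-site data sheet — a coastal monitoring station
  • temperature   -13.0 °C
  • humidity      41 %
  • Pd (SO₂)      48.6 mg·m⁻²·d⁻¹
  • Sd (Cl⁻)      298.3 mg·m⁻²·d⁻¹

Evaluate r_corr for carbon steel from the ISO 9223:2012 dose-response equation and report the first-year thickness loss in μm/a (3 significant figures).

carbon steel: f(T) = +0.150·(T−10) [T≤10 °C] = -3.4500
  sulphur-dioxide contribution → 0.9612 μm/a
  chloride contribution → 8.029 μm/a
  total first-year rate 8.99 μm/a

r_corr = 8.99 μm/a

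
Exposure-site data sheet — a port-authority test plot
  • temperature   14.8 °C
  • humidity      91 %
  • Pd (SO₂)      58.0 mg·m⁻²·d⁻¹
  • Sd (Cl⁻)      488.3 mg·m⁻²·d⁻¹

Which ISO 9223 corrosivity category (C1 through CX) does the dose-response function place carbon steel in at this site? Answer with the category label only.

carbon steel: temperature factor f = -0.054·(4.8) = -0.2592
  sulphur-dioxide contribution → 69.63 μm/a
  chloride contribution → 172.5 μm/a
  ⇒ r_corr(carbon steel) = 242.2 μm/a
ISO 9223 Table 2 (carbon steel): 200 < 242 ≤ 700 μm/a ⇒ CX

CX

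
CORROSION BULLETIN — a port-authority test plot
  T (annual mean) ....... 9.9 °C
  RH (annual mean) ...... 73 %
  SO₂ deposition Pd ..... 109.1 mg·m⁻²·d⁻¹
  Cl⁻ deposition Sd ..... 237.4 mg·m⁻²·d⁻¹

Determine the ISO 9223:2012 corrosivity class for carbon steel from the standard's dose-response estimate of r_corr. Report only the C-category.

carbon steel: T≤10 °C ⇒ hinge +0.150·(9.9−10) = -0.0150
  Pd branch = 1.77·Pd^0.52·e^(0.02·RH+f) = 86.14 μm/a
  Cl⁻ term: 0.102·237.4^0.62·exp(0.033·73+0.04·9.9) = 50.07
  r_corr = 86.14 + 50.07 = 136.2 μm/a
ISO 9223 Table 2 (carbon steel): 80 < 136 ≤ 200 μm/a ⇒ C5

C5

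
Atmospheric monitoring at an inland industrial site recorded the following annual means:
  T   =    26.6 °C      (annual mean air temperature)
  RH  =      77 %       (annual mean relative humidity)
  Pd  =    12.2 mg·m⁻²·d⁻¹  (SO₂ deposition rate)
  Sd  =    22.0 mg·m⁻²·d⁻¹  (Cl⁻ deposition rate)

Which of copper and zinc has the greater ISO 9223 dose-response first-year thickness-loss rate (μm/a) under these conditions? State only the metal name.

zinc

copper: f(T) = -0.080·(T−10) [T>10 °C] = -1.3280
  SO₂ term: 0.0053·12.2^0.26·exp(0.059·77-1.3280) = 0.2529
  Cl⁻ term: 0.01025·22.0^0.27·exp(0.036·77+0.049·26.6) = 1.39
  sum: 0.2529 + 1.39 → r_corr = 1.643 μm/a
zinc: f(T) = -0.071·(T−10) [T>10 °C] = -1.1786
  SO₂ term: 0.0129·12.2^0.44·exp(0.046·77-1.1786) = 0.4121
  Cl⁻ term: 0.0175·22.0^0.57·exp(0.008·77+0.085·26.6) = 1.81
  r_corr = 0.4121 + 1.81 = 2.222 μm/a
Ordering by μm/a: zinc (2.22) > copper (1.64)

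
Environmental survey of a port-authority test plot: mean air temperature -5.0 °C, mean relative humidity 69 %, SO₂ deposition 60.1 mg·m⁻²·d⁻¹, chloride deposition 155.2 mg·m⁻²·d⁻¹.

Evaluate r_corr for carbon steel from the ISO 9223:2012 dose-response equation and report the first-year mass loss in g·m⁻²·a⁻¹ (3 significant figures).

carbon steel: f(T) = +0.150·(T−10) [T≤10 °C] = -2.2500
  sulphur-dioxide contribution → 6.24 μm/a
  chloride contribution → 18.58 μm/a
  total first-year rate 24.82 μm/a
Convert to mass loss: 24.82 μm/a × 7.85 g/cm³ = 194.8 g·m⁻²·a⁻¹

r_corr = 195 g·m⁻²·a⁻¹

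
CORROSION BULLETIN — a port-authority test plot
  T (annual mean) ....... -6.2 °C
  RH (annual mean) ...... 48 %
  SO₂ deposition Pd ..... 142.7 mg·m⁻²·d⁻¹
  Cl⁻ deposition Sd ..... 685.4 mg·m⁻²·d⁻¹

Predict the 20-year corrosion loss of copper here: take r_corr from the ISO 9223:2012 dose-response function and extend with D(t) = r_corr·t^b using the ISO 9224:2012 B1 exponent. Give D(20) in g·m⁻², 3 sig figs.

copper: T≤10 °C ⇒ hinge +0.126·(-6.2−10) = -2.0412
  SO₂ term: 0.0053·142.7^0.26·exp(0.059·48-2.0412) = 0.04245
  Sd branch = 0.01025·Sd^0.27·e^(0.036·RH+0.049·T) = 0.2483 μm/a
  r_corr = 0.04245 + 0.2483 = 0.2907 μm/a
Power-law: D(20) = r_corr · 20^0.667
  D(20) = 0.2907 × 20^0.667 = 0.2907 × 7.375 = 2.144 μm
  Mass loss = 2.144 μm × 8.96 g/cm³ = 19.21 g·m⁻²

D(20) = 19.2 g·m⁻²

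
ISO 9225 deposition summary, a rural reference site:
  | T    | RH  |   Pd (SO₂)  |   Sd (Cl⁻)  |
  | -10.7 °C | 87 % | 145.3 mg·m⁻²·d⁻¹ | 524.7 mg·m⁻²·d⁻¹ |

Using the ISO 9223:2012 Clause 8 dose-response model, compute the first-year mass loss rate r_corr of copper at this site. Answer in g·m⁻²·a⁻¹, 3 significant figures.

r_corr = 8.92 g·m⁻²·a⁻¹

copper: temperature factor f = +0.126·(-20.7) = -2.6082
  sulphur-dioxide contribution → 0.2415 μm/a
  chloride contribution → 0.7544 μm/a
  ⇒ r_corr(copper) = 0.9959 μm/a
Convert to mass loss: 0.9959 μm/a × 8.96 g/cm³ = 8.924 g·m⁻²·a⁻¹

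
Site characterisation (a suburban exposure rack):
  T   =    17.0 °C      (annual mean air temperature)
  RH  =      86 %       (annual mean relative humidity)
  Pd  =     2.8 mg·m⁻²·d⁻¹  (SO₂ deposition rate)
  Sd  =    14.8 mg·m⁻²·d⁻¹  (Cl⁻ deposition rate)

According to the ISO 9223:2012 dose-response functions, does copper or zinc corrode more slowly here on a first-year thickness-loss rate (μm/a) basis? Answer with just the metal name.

copper: T>10 °C ⇒ hinge -0.080·(17.0−10) = -0.5600
  sulphur-dioxide contribution → 0.6323 μm/a
  chloride contribution → 1.079 μm/a
  ⇒ r_corr(copper) = 1.711 μm/a
zinc: f(T) = -0.071·(T−10) [T>10 °C] = -0.4970
  sulphur-dioxide contribution → 0.645 μm/a
  chloride contribution → 0.6862 μm/a
  total first-year rate 1.331 μm/a
Ordering by μm/a: copper (1.71) > zinc (1.33)

zinc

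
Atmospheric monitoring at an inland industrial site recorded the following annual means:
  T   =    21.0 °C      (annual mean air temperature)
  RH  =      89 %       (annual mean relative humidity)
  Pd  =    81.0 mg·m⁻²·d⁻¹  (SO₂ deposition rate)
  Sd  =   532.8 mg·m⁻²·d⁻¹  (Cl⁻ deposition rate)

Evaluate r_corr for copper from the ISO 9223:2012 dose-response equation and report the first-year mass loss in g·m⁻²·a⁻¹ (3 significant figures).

r_corr = 46.3 g·m⁻²·a⁻¹

copper: T>10 °C ⇒ hinge -0.080·(21.0−10) = -0.8800
  Pd branch = 0.0053·Pd^0.26·e^(0.059·RH+f) = 1.315 μm/a
  Cl⁻ term: 0.01025·532.8^0.27·exp(0.036·89+0.049·21.0) = 3.848
  sum: 1.315 + 3.848 → r_corr = 5.163 μm/a
Convert to mass loss: 5.163 μm/a × 8.96 g/cm³ = 46.26 g·m⁻²·a⁻¹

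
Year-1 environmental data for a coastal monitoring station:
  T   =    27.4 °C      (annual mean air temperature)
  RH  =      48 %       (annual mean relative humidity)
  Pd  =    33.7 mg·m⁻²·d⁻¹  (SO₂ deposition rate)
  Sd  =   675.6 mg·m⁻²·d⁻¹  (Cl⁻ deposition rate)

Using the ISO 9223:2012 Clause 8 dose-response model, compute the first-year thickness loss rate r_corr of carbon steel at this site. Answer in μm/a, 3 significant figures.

r_corr = 95.8 μm/a

carbon steel: f(T) = -0.054·(T−10) [T>10 °C] = -0.9396
  SO₂ term: 1.77·33.7^0.52·exp(0.02·48-0.9396) = 11.25
  Cl⁻ term: 0.102·675.6^0.62·exp(0.033·48+0.04·27.4) = 84.51
  r_corr = 11.25 + 84.51 = 95.76 μm/a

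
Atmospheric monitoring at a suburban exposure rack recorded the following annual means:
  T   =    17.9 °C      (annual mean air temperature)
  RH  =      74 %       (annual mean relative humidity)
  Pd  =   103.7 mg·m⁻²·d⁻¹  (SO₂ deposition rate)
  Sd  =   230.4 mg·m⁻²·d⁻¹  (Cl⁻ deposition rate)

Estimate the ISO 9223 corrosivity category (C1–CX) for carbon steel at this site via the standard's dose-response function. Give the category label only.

carbon steel: f(T) = -0.054·(T−10) [T>10 °C] = -0.4266
  sulphur-dioxide contribution → 56.71 μm/a
  chloride contribution → 69.96 μm/a
  ⇒ r_corr(carbon steel) = 126.7 μm/a
127 μm/a falls in (80, 200] for carbon steel → category C5

C5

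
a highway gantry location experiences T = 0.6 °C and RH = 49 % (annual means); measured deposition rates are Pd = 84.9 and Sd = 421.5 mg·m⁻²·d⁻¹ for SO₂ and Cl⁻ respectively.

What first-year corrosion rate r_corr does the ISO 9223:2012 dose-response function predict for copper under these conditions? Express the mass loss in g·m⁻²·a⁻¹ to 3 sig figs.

copper: T≤10 °C ⇒ hinge +0.126·(0.6−10) = -1.1844
  SO₂ term: 0.0053·84.9^0.26·exp(0.059·49-1.1844) = 0.09267
  Sd branch = 0.01025·Sd^0.27·e^(0.036·RH+0.049·T) = 0.315 μm/a
  r_corr = 0.09267 + 0.315 = 0.4077 μm/a
Convert to mass loss: 0.4077 μm/a × 8.96 g/cm³ = 3.653 g·m⁻²·a⁻¹

r_corr = 3.65 g·m⁻²·a⁻¹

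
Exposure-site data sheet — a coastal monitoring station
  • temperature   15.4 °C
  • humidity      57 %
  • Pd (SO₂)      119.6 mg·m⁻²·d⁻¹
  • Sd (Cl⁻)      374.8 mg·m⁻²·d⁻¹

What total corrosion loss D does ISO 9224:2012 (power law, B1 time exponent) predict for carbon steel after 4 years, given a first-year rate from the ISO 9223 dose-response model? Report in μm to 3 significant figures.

D(4) = 204 μm

carbon steel: temperature factor f = -0.054·(5.4) = -0.2916
  sulphur-dioxide contribution → 49.76 μm/a
  chloride contribution → 48.84 μm/a
  ⇒ r_corr(carbon steel) = 98.6 μm/a
Power-law: D(4) = r_corr · 4^0.523
  D(4) = 98.6 × 4^0.523 = 98.6 × 2.065 = 203.6 μm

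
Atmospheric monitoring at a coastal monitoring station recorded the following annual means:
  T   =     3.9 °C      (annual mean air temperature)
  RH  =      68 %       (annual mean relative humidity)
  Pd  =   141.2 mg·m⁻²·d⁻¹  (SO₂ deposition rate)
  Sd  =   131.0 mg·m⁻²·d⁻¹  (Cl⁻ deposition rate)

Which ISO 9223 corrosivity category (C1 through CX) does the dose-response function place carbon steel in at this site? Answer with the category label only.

carbon steel: f(T) = +0.150·(T−10) [T≤10 °C] = -0.9150
  SO₂ term: 1.77·141.2^0.52·exp(0.02·68-0.9150) = 36.24
  Cl⁻ term: 0.102·131.0^0.62·exp(0.033·68+0.04·3.9) = 23.1
  r_corr = 36.24 + 23.1 = 59.34 μm/a
Category bounds: 50…80 μm/a bracket r_corr ⇒ C4

C4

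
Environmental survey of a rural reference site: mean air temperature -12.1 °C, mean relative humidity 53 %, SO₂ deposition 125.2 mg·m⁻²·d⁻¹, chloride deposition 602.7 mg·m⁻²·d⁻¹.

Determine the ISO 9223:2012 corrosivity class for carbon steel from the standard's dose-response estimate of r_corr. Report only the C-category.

C2

carbon steel: f(T) = +0.150·(T−10) [T≤10 °C] = -3.3150
  sulphur-dioxide contribution → 2.288 μm/a
  chloride contribution → 19.13 μm/a
  ⇒ r_corr(carbon steel) = 21.41 μm/a
21.4 μm/a falls in (1.3, 25] for carbon steel → category C2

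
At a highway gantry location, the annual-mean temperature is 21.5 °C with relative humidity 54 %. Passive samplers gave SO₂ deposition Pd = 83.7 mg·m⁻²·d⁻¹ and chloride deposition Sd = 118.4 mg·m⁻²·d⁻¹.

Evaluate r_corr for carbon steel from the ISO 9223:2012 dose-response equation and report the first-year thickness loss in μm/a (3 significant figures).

r_corr = 55.6 μm/a

carbon steel: f(T) = -0.054·(T−10) [T>10 °C] = -0.6210
  sulphur-dioxide contribution → 28 μm/a
  chloride contribution → 27.64 μm/a
  total first-year rate 55.63 μm/a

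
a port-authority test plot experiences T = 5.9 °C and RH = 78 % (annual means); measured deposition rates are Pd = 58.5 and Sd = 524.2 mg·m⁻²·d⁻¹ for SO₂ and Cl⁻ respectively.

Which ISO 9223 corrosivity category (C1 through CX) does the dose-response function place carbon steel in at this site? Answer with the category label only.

C5

carbon steel: T≤10 °C ⇒ hinge +0.150·(5.9−10) = -0.6150
  sulphur-dioxide contribution → 37.78 μm/a
  chloride contribution → 82.23 μm/a
  ⇒ r_corr(carbon steel) = 120 μm/a
Category bounds: 80…200 μm/a bracket r_corr ⇒ C5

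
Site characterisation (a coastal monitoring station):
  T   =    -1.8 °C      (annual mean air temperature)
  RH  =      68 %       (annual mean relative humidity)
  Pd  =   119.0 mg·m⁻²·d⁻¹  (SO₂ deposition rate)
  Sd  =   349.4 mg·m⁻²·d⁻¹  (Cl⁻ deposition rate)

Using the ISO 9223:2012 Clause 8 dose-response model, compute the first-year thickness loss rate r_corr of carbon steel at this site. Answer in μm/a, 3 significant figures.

r_corr = 47.9 μm/a

carbon steel: f(T) = +0.150·(T−10) [T≤10 °C] = -1.7700
  SO₂ term: 1.77·119.0^0.52·exp(0.02·68-1.7700) = 14.1
  Cl⁻ term: 0.102·349.4^0.62·exp(0.033·68+0.04·-1.8) = 33.79
  sum: 14.1 + 33.79 → r_corr = 47.89 μm/a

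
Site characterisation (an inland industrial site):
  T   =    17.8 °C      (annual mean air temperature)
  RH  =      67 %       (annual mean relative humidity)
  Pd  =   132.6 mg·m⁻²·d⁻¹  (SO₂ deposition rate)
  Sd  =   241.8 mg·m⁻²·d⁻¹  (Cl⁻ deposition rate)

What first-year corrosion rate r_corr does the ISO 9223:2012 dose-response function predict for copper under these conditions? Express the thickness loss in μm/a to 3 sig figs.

r_corr = 1.73 μm/a

copper: temperature factor f = -0.080·(7.8) = -0.6240
  Pd branch = 0.0053·Pd^0.26·e^(0.059·RH+f) = 0.5271 μm/a
  Cl⁻ term: 0.01025·241.8^0.27·exp(0.036·67+0.049·17.8) = 1.204
  r_corr = 0.5271 + 1.204 = 1.731 μm/a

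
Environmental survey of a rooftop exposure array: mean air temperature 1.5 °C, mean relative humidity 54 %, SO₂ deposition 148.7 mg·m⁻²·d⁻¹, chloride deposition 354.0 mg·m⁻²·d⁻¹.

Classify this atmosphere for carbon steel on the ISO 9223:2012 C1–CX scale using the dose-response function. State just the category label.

C3

carbon steel: T≤10 °C ⇒ hinge +0.150·(1.5−10) = -1.2750
  SO₂ term: 1.77·148.7^0.52·exp(0.02·54-1.2750) = 19.63
  Sd branch = 0.102·Sd^0.62·e^(0.033·RH+0.04·T) = 24.49 μm/a
  sum: 19.63 + 24.49 → r_corr = 44.12 μm/a
ISO 9223 Table 2 (carbon steel): 25 < 44.1 ≤ 50 μm/a ⇒ C3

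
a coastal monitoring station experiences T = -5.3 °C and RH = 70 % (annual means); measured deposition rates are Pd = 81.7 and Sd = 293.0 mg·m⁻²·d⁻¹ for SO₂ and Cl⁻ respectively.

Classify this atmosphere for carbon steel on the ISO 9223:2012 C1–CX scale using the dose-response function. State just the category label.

C3

carbon steel: f(T) = +0.150·(T−10) [T≤10 °C] = -2.2950
  SO₂ term: 1.77·81.7^0.52·exp(0.02·70-2.2950) = 7.139
  Sd branch = 0.102·Sd^0.62·e^(0.033·RH+0.04·T) = 28.13 μm/a
  r_corr = 7.139 + 28.13 = 35.27 μm/a
Category bounds: 25…50 μm/a bracket r_corr ⇒ C3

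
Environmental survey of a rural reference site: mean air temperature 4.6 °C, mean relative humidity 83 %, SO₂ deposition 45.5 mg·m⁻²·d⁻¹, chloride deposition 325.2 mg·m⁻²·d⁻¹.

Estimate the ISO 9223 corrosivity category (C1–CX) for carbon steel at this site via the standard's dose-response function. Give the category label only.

carbon steel: temperature factor f = +0.150·(-5.4) = -0.8100
  sulphur-dioxide contribution → 30.15 μm/a
  chloride contribution → 68.48 μm/a
  ⇒ r_corr(carbon steel) = 98.63 μm/a
ISO 9223 Table 2 (carbon steel): 80 < 98.6 ≤ 200 μm/a ⇒ C5

C5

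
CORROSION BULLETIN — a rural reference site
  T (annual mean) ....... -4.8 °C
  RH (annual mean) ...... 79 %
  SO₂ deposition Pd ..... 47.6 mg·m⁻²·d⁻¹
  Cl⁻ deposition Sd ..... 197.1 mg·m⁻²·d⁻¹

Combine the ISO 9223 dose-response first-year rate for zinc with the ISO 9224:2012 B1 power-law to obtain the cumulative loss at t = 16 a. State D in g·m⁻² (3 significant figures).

zinc: temperature factor f = +0.038·(-14.8) = -0.5624
  Pd branch = 0.0129·Pd^0.44·e^(0.046·RH+f) = 1.523 μm/a
  Sd branch = 0.0175·Sd^0.57·e^(0.008·RH+0.085·T) = 0.4449 μm/a
  r_corr = 1.523 + 0.4449 = 1.968 μm/a
Long-term exponent b (ISO 9224 Table 2, B1) = 0.813
  D(16) = 1.968 × 16^0.813 = 1.968 × 9.527 = 18.75 μm
  Mass loss = 18.75 μm × 7.14 g/cm³ = 133.9 g·m⁻²

D(16) = 134 g·m⁻²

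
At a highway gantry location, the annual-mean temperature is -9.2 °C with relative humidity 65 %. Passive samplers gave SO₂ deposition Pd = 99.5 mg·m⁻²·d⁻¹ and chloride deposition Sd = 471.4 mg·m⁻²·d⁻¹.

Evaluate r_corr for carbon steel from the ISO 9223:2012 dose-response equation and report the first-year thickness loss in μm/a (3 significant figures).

carbon steel: temperature factor f = +0.150·(-19.2) = -2.8800
  sulphur-dioxide contribution → 3.987 μm/a
  chloride contribution → 27.41 μm/a
  ⇒ r_corr(carbon steel) = 31.39 μm/a

r_corr = 31.4 μm/a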